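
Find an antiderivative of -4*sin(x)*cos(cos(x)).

4*sin(cos(x)) + C

Let u = cos(x), so du = (-sin(x)) dx.
Rewriting, the integral becomes 4·∫ cos(u) du = 4·sin(u).
Substituting back, u = cos(x).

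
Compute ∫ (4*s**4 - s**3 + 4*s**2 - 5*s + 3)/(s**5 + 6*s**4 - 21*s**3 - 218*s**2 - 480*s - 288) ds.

Factor the denominator: (s - 6)*(s + 1)*(s + 3)*(s + 4)**2.
Partial-fraction decomposition: -3451/(180*(s + 4)) - 235/(6*(s + 4)**2) + 45/(2*(s + 3)) - 17/(126*(s + 1)) + 113/(140*(s - 6)).
Integrate each term; A/(s−a) gives A·log|s−a|; A/(s−a)² gives −A/(s−a).

113*log(s - 6)/140 - 17*log(s + 1)/126 + 45*log(s + 3)/2 - 3451*log(s + 4)/180 + 235/(6*s + 24) + C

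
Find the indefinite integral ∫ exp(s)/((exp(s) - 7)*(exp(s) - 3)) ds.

log(exp(s) - 7)/4 - log(exp(s) - 3)/4 + C

Let u = e^s, du = e^s ds.
The integral becomes ∫ du/((u-7)(u-3)); decompose into partial fractions.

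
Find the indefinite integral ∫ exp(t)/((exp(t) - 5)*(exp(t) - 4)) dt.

Let u = e^t, du = e^t dt.
The integral becomes ∫ du/((u-4)(u-5)); decompose into partial fractions.

log(exp(t) - 5) - log(exp(t) - 4) + C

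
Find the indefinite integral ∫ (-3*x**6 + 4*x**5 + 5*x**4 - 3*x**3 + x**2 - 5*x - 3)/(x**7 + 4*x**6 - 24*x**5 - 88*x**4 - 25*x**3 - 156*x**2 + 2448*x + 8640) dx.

-90753223*log(x - 4)/158760000 - 221*log(x + 3)/147 + 14879*log(x + 4)/1600 - 821*log(x + 5)/81 - 83*log(x**2 + 9)/1875 + 179*atan(x/3)/625 + 7111/(12600*x - 50400) + C

Factor the denominator: (x - 4)**2*(x + 3)*(x + 4)*(x + 5)*(x**2 + 9).
Partial-fraction decomposition: -(166*x - 1611)/(1875*(x**2 + 9)) - 821/(81*(x + 5)) + 14879/(1600*(x + 4)) - 221/(147*(x + 3)) - 90753223/(158760000*(x - 4)) - 7111/(12600*(x - 4)**2).
Integrate each term; A/(x−a) gives A·log|x−a|; the (Bx+D)/(x²+p²) term gives a log and an atan.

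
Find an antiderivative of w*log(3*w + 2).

w**2*log(3*w + 2)/2 - w**2/4 + w/3 - 2*log(3*w + 2)/9 + C

Use integration by parts with u = log(3*w + 2), dv = w dw.
Then du = 3/(3*w + 2) dw and v = w**2/2.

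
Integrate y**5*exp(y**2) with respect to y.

Let u = y², du = 2y dy; rewrite as (1/2)∫ u^2·exp(1u) du.
Now integrate by parts 2 times.

(y**4 - 2*y**2 + 2)*exp(y**2)/2 + C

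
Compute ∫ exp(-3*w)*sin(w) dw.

-3*exp(-3*w)*sin(w)/10 - exp(-3*w)*cos(w)/10 + C

Let I denote the integral. Integrate by parts with u = sin(w), dv = exp(-3*w) dw, so v = -exp(-3*w)/3: I = -exp(-3*w)*sin(w)/3 + (1/3)·∫ exp(-3*w)*cos(w) dw.
Apply parts again with u = cos(w), dv = exp(-3*w) dw: ∫ exp(-3*w)*cos(w) dw = -exp(-3*w)*cos(w)/3 − (1/3)·I. Substituting back brings back I: I = -exp(-3*w)*sin(w)/3 - exp(-3*w)*cos(w)/9 − (1/9)·I.
Solving for I: (1 + 1/9)·I equals the remaining terms, so I = (9/10)·(-exp(-3*w)*sin(w)/3 - exp(-3*w)*cos(w)/9).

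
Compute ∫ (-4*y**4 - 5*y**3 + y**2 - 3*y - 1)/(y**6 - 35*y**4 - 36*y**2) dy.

log(y)/12 - 6247*log(y - 6)/15984 + 4051*log(y + 6)/15984 + log(y**2 + 1)/37 - 6*atan(y)/37 - 1/(36*y) + C

Factor the denominator: y**2*(y - 6)*(y + 6)*(y**2 + 1).
Partial-fraction decomposition: 2*(y - 3)/(37*(y**2 + 1)) + 4051/(15984*(y + 6)) - 6247/(15984*(y - 6)) + 1/(12*y) + 1/(36*y**2).
Integrate each term; A/(y−a) gives A·log|y−a|; the (By+D)/(y²+p²) term gives a log and an atan.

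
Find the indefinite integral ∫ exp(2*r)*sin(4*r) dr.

exp(2*r)*sin(4*r)/10 - exp(2*r)*cos(4*r)/5 + C

Let I denote the integral. Integrate by parts with u = sin(4*r), dv = exp(2*r) dr, so v = exp(2*r)/2: I = exp(2*r)*sin(4*r)/2 − 2·∫ exp(2*r)*cos(4*r) dr.
Apply parts again with u = cos(4*r), dv = exp(2*r) dr: ∫ exp(2*r)*cos(4*r) dr = exp(2*r)*cos(4*r)/2 + 2·I. Substituting back brings back I: I = exp(2*r)*sin(4*r)/2 - exp(2*r)*cos(4*r) − 4·I.
Solving for I: (1 + 4)·I equals the remaining terms, so I = (1/5)·(exp(2*r)*sin(4*r)/2 - exp(2*r)*cos(4*r)).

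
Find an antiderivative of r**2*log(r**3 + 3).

Let u = r**3 + 3, so du = (3*r**2) dr.
The integral becomes (1/3)·∫ log(u) du; integrate by parts with u′=log(u), dv′=du.

r**3*log(r**3 + 3)/3 - r**3/3 + log(r**3 + 3) + C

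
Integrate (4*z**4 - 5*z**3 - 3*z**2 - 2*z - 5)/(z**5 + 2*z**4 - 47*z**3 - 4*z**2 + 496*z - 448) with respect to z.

Factor the denominator: (z - 4)**2*(z - 1)*(z + 4)*(z + 7).
Partial-fraction decomposition: 3727/(968*(z + 7)) - 433/(320*(z + 4)) - 11/(360*(z - 1)) + 106877/(69696*(z - 4)) + 643/(264*(z - 4)**2).
Integrate each term; A/(z−a) gives A·log|z−a|; A/(z−a)² gives −A/(z−a).

106877*log(z - 4)/69696 - 11*log(z - 1)/360 - 433*log(z + 4)/320 + 3727*log(z + 7)/968 - 643/(264*z - 1056) + C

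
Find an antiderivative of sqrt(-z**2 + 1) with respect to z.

z*sqrt(-z**2 + 1)/2 + asin(z)/2 + C

Substitute z = sin(θ), so dz = cos(θ) dθ and the radical becomes sqrt(-z**2 + 1) = cos(θ) by the Pythagorean identity.
Integrate the resulting trig expression in θ, then back-substitute θ = asin(z), sin(θ) = z, cos(θ) = sqrt(-z**2 + 1) (absorbing any constant into C).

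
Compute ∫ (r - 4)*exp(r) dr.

(r - 5)*exp(r) + C

Use integration by parts with u = r - 4, dv = exp(r) dr, so v = exp(r).
Apply parts 1 times (tabular method): alternate signs, differentiate u down to 0, integrate dv up.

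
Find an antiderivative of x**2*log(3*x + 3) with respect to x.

Use integration by parts with u = log(3*x + 3), dv = x**2 dx.
Then du = 3/(3*x + 3) dx and v = x**3/3.

x**3*log(3*x + 3)/3 - x**3/9 + x**2/6 - x/3 + log(x + 1)/3 + C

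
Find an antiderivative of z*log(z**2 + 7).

Let u = z**2 + 7, so du = (2*z) dz.
The integral becomes (1/2)·∫ log(u) du; integrate by parts with u′=log(u), dv′=du.

z**2*log(z**2 + 7)/2 - z**2/2 + 7*log(z**2 + 7)/2 + C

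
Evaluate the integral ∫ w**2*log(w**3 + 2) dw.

w**3*log(w**3 + 2)/3 - w**3/3 + 2*log(w**3 + 2)/3 + C

Let u = w**3 + 2, so du = (3*w**2) dw.
The integral becomes (1/3)·∫ log(u) du; integrate by parts with u′=log(u), dv′=du.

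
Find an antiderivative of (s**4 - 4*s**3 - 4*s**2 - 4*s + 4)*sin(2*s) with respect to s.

Use integration by parts with u = s**4 - 4*s**3 - 4*s**2 - 4*s + 4, dv = sin(2*s) ds, so v = -cos(2*s)/2.
Apply parts 4 times (tabular method): alternate signs, differentiate u down to 0, integrate dv up.

-s**4*cos(2*s)/2 + s**3*sin(2*s) + 2*s**3*cos(2*s) - 3*s**2*sin(2*s) + 7*s**2*cos(2*s)/2 - 7*s*sin(2*s)/2 - s*cos(2*s) + sin(2*s)/2 - 15*cos(2*s)/4 + C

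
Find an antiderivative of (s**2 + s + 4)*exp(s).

(s**2 - s + 5)*exp(s) + C

Use integration by parts with u = s**2 + s + 4, dv = exp(s) ds, so v = exp(s).
Apply parts 2 times (tabular method): alternate signs, differentiate u down to 0, integrate dv up.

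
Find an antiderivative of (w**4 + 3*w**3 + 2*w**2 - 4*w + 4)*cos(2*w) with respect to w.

Use integration by parts with u = w**4 + 3*w**3 + 2*w**2 - 4*w + 4, dv = cos(2*w) dw, so v = sin(2*w)/2.
Apply parts 4 times (tabular method): alternate signs, differentiate u down to 0, integrate dv up.

w**4*sin(2*w)/2 + 3*w**3*sin(2*w)/2 + w**3*cos(2*w) - w**2*sin(2*w)/2 + 9*w**2*cos(2*w)/4 - 17*w*sin(2*w)/4 - w*cos(2*w)/2 + 9*sin(2*w)/4 - 17*cos(2*w)/8 + C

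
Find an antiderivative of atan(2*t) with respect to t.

Use integration by parts with u = arctan(2*t), dv = dt.
Then du = 2/(4*t**2 + 1) dt.

t*atan(2*t) - log(4*t**2 + 1)/4 + C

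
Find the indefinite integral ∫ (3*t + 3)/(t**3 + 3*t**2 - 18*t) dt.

-log(t)/6 + 4*log(t - 3)/9 - 5*log(t + 6)/18 + C

Factor the denominator: t*(t - 3)*(t + 6).
Partial-fraction decomposition: -5/(18*(t + 6)) + 4/(9*(t - 3)) - 1/(6*t).
Integrate each term: A/(t−a) contributes A·log|t−a|.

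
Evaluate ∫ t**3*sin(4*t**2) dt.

-t**2*cos(4*t**2)/8 + sin(4*t**2)/32 + C

Let u = t², du = 2t dt; rewrite as (1/2)∫ u^1·sin(4u) du.
Now integrate by parts 1 time.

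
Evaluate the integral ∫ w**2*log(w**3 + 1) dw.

w**3*log(w**3 + 1)/3 - w**3/3 + log(w**3 + 1)/3 + C

Let u = w**3 + 1, so du = (3*w**2) dw.
The integral becomes (1/3)·∫ log(u) du; integrate by parts with u′=log(u), dv′=du.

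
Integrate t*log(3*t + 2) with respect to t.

t**2*log(3*t + 2)/2 - t**2/4 + t/3 - 2*log(3*t + 2)/9 + C

Use integration by parts with u = log(3*t + 2), dv = t dt.
Then du = 3/(3*t + 2) dt and v = t**2/2.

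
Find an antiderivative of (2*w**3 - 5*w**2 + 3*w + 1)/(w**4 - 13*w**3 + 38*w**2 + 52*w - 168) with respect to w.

Factor the denominator: (w - 7)*(w - 6)*(w - 2)*(w + 2).
Partial-fraction decomposition: 41/(288*(w + 2)) + 3/(80*(w - 2)) - 271/(32*(w - 6)) + 463/(45*(w - 7)).
Integrate each term: A/(w−a) contributes A·log|w−a|.

463*log(w - 7)/45 - 271*log(w - 6)/32 + 3*log(w - 2)/80 + 41*log(w + 2)/288 + C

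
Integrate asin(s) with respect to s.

Use integration by parts with u = arcsin(s), dv = ds.
Then du = 1/sqrt(-s**2 + 1) ds.

s*asin(s) + sqrt(-s**2 + 1) + C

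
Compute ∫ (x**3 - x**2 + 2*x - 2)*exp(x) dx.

(x**3 - 4*x**2 + 10*x - 12)*exp(x) + C

Use integration by parts with u = x**3 - x**2 + 2*x - 2, dv = exp(x) dx, so v = exp(x).
Apply parts 3 times (tabular method): alternate signs, differentiate u down to 0, integrate dv up.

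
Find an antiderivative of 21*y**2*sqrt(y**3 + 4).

14*(y**3 + 4)**(3/2)/3 + C

Let u = y**3 + 4, so du = (3*y**2) dy.
Rewriting, the integral becomes 7·∫ √u du = 7·(2/3)u^(3/2).
Substituting back, u = y**3 + 4.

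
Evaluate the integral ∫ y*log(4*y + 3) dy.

Use integration by parts with u = log(4*y + 3), dv = y dy.
Then du = 4/(4*y + 3) dy and v = y**2/2.

y**2*log(4*y + 3)/2 - y**2/4 + 3*y/8 - 9*log(4*y + 3)/32 + C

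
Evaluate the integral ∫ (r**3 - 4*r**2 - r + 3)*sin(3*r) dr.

Use integration by parts with u = r**3 - 4*r**2 - r + 3, dv = sin(3*r) dr, so v = -cos(3*r)/3.
Apply parts 3 times (tabular method): alternate signs, differentiate u down to 0, integrate dv up.

-r**3*cos(3*r)/3 + r**2*sin(3*r)/3 + 4*r**2*cos(3*r)/3 - 8*r*sin(3*r)/9 + 5*r*cos(3*r)/9 - 5*sin(3*r)/27 - 35*cos(3*r)/27 + C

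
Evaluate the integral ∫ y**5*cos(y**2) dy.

y**4*sin(y**2)/2 + y**2*cos(y**2) - sin(y**2) + C

Let u = y², du = 2y dy; rewrite as (1/2)∫ u^2·cos(1u) du.
Now integrate by parts 2 times.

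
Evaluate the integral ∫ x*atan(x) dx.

Use integration by parts with u = arctan(x), dv = x dx.
Then du = 1/(x**2 + 1) dx.

x**2*atan(x)/2 - x/2 + atan(x)/2 + C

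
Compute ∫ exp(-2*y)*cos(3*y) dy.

Let I denote the integral. Integrate by parts with u = cos(3*y), dv = exp(-2*y) dy, so v = -exp(-2*y)/2: I = -exp(-2*y)*cos(3*y)/2 − (3/2)·∫ exp(-2*y)*sin(3*y) dy.
Apply parts again with u = sin(3*y), dv = exp(-2*y) dy: ∫ exp(-2*y)*sin(3*y) dy = -exp(-2*y)*sin(3*y)/2 + (3/2)·I. Substituting back brings back I: I = 3*exp(-2*y)*sin(3*y)/4 - exp(-2*y)*cos(3*y)/2 − (9/4)·I.
Solving for I: (1 + 9/4)·I equals the remaining terms, so I = (4/13)·(3*exp(-2*y)*sin(3*y)/4 - exp(-2*y)*cos(3*y)/2).

3*exp(-2*y)*sin(3*y)/13 - 2*exp(-2*y)*cos(3*y)/13 + C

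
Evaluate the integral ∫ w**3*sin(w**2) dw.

-w**2*cos(w**2)/2 + sin(w**2)/2 + C

Let u = w², du = 2w dw; rewrite as (1/2)∫ u^1·sin(1u) du.
Now integrate by parts 1 time.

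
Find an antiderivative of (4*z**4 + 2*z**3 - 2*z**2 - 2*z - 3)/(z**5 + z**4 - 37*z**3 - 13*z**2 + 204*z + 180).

2687*log(z - 5)/924 - 39*log(z - 3)/40 - log(z + 1)/120 - 41*log(z + 2)/140 + 521*log(z + 6)/220 + C

Factor the denominator: (z - 5)*(z - 3)*(z + 1)*(z + 2)*(z + 6).
Partial-fraction decomposition: 521/(220*(z + 6)) - 41/(140*(z + 2)) - 1/(120*(z + 1)) - 39/(40*(z - 3)) + 2687/(924*(z - 5)).
Integrate each term: A/(z−a) contributes A·log|z−a|.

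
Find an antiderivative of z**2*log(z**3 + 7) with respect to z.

Let u = z**3 + 7, so du = (3*z**2) dz.
The integral becomes (1/3)·∫ log(u) du; integrate by parts with u′=log(u), dv′=du.

z**3*log(z**3 + 7)/3 - z**3/3 + 7*log(z**3 + 7)/3 + C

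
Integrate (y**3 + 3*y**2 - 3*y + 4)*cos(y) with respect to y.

Use integration by parts with u = y**3 + 3*y**2 - 3*y + 4, dv = cos(y) dy, so v = sin(y).
Apply parts 3 times (tabular method): alternate signs, differentiate u down to 0, integrate dv up.

y**3*sin(y) + 3*y**2*sin(y) + 3*y**2*cos(y) - 9*y*sin(y) + 6*y*cos(y) - 2*sin(y) - 9*cos(y) + C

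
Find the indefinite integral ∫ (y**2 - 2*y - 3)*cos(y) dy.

Use integration by parts with u = y**2 - 2*y - 3, dv = cos(y) dy, so v = sin(y).
Apply parts 2 times (tabular method): alternate signs, differentiate u down to 0, integrate dv up.

y**2*sin(y) - 2*y*sin(y) + 2*y*cos(y) - 5*sin(y) - 2*cos(y) + C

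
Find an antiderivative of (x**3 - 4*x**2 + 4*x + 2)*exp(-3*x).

(-3*x**3 + 9*x**2 - 6*x - 8)*exp(-3*x)/9 + C

Use integration by parts with u = x**3 - 4*x**2 + 4*x + 2, dv = exp(-3*x) dx, so v = -exp(-3*x)/3.
Apply parts 3 times (tabular method): alternate signs, differentiate u down to 0, integrate dv up.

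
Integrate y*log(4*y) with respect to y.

y**2*(log(y) + 2*log(2))/2 - y**2/4 + C

Use integration by parts with u = log(4*y), dv = y dy.
Then du = 1/y dy and v = y**2/2.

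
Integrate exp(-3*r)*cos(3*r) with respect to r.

exp(-3*r)*sin(3*r)/6 - exp(-3*r)*cos(3*r)/6 + C

Let I denote the integral. Integrate by parts with u = cos(3*r), dv = exp(-3*r) dr, so v = -exp(-3*r)/3: I = -exp(-3*r)*cos(3*r)/3 − ∫ exp(-3*r)*sin(3*r) dr.
Apply parts again with u = sin(3*r), dv = exp(-3*r) dr: ∫ exp(-3*r)*sin(3*r) dr = -exp(-3*r)*sin(3*r)/3 + I. Substituting back brings back I: I = exp(-3*r)*sin(3*r)/3 - exp(-3*r)*cos(3*r)/3 − I.
Solving for I: (1 + 1)·I equals the remaining terms, so I = (1/2)·(exp(-3*r)*sin(3*r)/3 - exp(-3*r)*cos(3*r)/3).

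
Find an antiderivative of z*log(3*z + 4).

Use integration by parts with u = log(3*z + 4), dv = z dz.
Then du = 3/(3*z + 4) dz and v = z**2/2.

z**2*log(3*z + 4)/2 - z**2/4 + 2*z/3 - 8*log(3*z + 4)/9 + C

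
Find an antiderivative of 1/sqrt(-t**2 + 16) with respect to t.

Substitute t = 4·sin(θ), so dt = 4·cos(θ) dθ and the radical becomes sqrt(-t**2 + 16) = 4·cos(θ) by the Pythagorean identity.
Integrate the resulting trig expression in θ, then back-substitute θ = asin(t/4), sin(θ) = t/4, cos(θ) = sqrt(-t**2 + 16)/4 (absorbing any constant into C).

asin(t/4) + C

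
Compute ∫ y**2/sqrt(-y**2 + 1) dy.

Substitute y = sin(θ), so dy = cos(θ) dθ and the radical becomes sqrt(-y**2 + 1) = cos(θ) by the Pythagorean identity.
Integrate the resulting trig expression in θ, then back-substitute θ = asin(y), sin(θ) = y, cos(θ) = sqrt(-y**2 + 1) (absorbing any constant into C).

-y*sqrt(-y**2 + 1)/2 + asin(y)/2 + C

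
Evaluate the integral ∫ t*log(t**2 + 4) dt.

Let u = t**2 + 4, so du = (2*t) dt.
The integral becomes (1/2)·∫ log(u) du; integrate by parts with u′=log(u), dv′=du.

t**2*log(t**2 + 4)/2 - t**2/2 + 2*log(t**2 + 4) + C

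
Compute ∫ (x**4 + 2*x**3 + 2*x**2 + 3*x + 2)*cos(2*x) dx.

Use integration by parts with u = x**4 + 2*x**3 + 2*x**2 + 3*x + 2, dv = cos(2*x) dx, so v = sin(2*x)/2.
Apply parts 4 times (tabular method): alternate signs, differentiate u down to 0, integrate dv up.

x**4*sin(2*x)/2 + x**3*sin(2*x) + x**3*cos(2*x) - x**2*sin(2*x)/2 + 3*x**2*cos(2*x)/2 - x*cos(2*x)/2 + 5*sin(2*x)/4 + C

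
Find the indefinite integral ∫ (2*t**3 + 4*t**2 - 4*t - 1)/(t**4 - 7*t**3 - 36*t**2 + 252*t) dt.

-log(t)/252 + 853*log(t - 7)/91 - 551*log(t - 6)/72 + 265*log(t + 6)/936 + C

Factor the denominator: t*(t - 7)*(t - 6)*(t + 6).
Partial-fraction decomposition: 265/(936*(t + 6)) - 551/(72*(t - 6)) + 853/(91*(t - 7)) - 1/(252*t).
Integrate each term: A/(t−a) contributes A·log|t−a|.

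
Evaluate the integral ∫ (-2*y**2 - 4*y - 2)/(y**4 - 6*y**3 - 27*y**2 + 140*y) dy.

Factor the denominator: y*(y - 7)*(y - 4)*(y + 5).
Partial-fraction decomposition: 8/(135*(y + 5)) + 25/(54*(y - 4)) - 32/(63*(y - 7)) - 1/(70*y).
Integrate each term: A/(y−a) contributes A·log|y−a|.

-log(y)/70 - 32*log(y - 7)/63 + 25*log(y - 4)/54 + 8*log(y + 5)/135 + C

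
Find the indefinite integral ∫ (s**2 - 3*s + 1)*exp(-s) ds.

Use integration by parts with u = s**2 - 3*s + 1, dv = exp(-s) ds, so v = -exp(-s).
Apply parts 2 times (tabular method): alternate signs, differentiate u down to 0, integrate dv up.

(-s**2 + s)*exp(-s) + C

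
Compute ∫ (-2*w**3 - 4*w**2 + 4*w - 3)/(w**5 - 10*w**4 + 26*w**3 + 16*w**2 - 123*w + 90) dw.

Factor the denominator: (w - 5)*(w - 3)**2*(w - 1)*(w + 2).
Partial-fraction decomposition: -11/(525*(w + 2)) + 5/(48*(w - 1)) + 289/(100*(w - 3)) + 81/(20*(w - 3)**2) - 333/(112*(w - 5)).
Integrate each term; A/(w−a) gives A·log|w−a|; A/(w−a)² gives −A/(w−a).

-333*log(w - 5)/112 + 289*log(w - 3)/100 + 5*log(w - 1)/48 - 11*log(w + 2)/525 - 81/(20*w - 60) + C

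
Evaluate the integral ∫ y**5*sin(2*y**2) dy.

-y**4*cos(2*y**2)/4 + y**2*sin(2*y**2)/4 + cos(2*y**2)/8 + C

Let u = y², du = 2y dy; rewrite as (1/2)∫ u^2·sin(2u) du.
Now integrate by parts 2 times.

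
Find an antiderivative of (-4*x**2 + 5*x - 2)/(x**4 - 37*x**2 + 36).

-29*log(x - 6)/105 + log(x - 1)/70 - 11*log(x + 1)/70 + 44*log(x + 6)/105 + C

Factor the denominator: (x - 6)*(x - 1)*(x + 1)*(x + 6).
Partial-fraction decomposition: 44/(105*(x + 6)) - 11/(70*(x + 1)) + 1/(70*(x - 1)) - 29/(105*(x - 6)).
Integrate each term: A/(x−a) contributes A·log|x−a|.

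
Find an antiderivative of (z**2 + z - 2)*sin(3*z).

-z**2*cos(3*z)/3 + 2*z*sin(3*z)/9 - z*cos(3*z)/3 + sin(3*z)/9 + 20*cos(3*z)/27 + C

Use integration by parts with u = z**2 + z - 2, dv = sin(3*z) dz, so v = -cos(3*z)/3.
Apply parts 2 times (tabular method): alternate signs, differentiate u down to 0, integrate dv up.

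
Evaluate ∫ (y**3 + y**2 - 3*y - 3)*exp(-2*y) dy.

Use integration by parts with u = y**3 + y**2 - 3*y - 3, dv = exp(-2*y) dy, so v = -exp(-2*y)/2.
Apply parts 3 times (tabular method): alternate signs, differentiate u down to 0, integrate dv up.

(-4*y**3 - 10*y**2 + 2*y + 13)*exp(-2*y)/8 + C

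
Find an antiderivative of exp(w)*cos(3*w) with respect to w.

3*exp(w)*sin(3*w)/10 + exp(w)*cos(3*w)/10 + C

Let I denote the integral. Integrate by parts with u = cos(3*w), dv = exp(w) dw, so v = exp(w): I = exp(w)*cos(3*w) + 3·∫ exp(w)*sin(3*w) dw.
Apply parts again with u = sin(3*w), dv = exp(w) dw: ∫ exp(w)*sin(3*w) dw = exp(w)*sin(3*w) − 3·I. Substituting back brings back I: I = 3*exp(w)*sin(3*w) + exp(w)*cos(3*w) − 9·I.
Solving for I: (1 + 9)·I equals the remaining terms, so I = (1/10)·(3*exp(w)*sin(3*w) + exp(w)*cos(3*w)).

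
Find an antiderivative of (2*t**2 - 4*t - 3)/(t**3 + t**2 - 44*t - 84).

67*log(t - 7)/117 - 13*log(t + 2)/36 + 93*log(t + 6)/52 + C

Factor the denominator: (t - 7)*(t + 2)*(t + 6).
Partial-fraction decomposition: 93/(52*(t + 6)) - 13/(36*(t + 2)) + 67/(117*(t - 7)).
Integrate each term: A/(t−a) contributes A·log|t−a|.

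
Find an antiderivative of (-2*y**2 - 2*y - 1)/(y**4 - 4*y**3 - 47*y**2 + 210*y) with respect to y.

Factor the denominator: y*(y - 6)*(y - 5)*(y + 7).
Partial-fraction decomposition: 85/(1092*(y + 7)) + 61/(60*(y - 5)) - 85/(78*(y - 6)) - 1/(210*y).
Integrate each term: A/(y−a) contributes A·log|y−a|.

-log(y)/210 - 85*log(y - 6)/78 + 61*log(y - 5)/60 + 85*log(y + 7)/1092 + C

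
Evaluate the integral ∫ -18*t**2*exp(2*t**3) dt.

-3*exp(2*t**3) + C

Let u = 2*t**3, so du = (6*t**2) dt.
Rewriting, the integral becomes -3·∫ e^u du = -3·e^u.
Substituting back, u = 2*t**3.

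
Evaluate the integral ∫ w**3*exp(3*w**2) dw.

(3*w**2 - 1)*exp(3*w**2)/18 + C

Let u = w², du = 2w dw; rewrite as (1/2)∫ u^1·exp(3u) du.
Now integrate by parts 1 time.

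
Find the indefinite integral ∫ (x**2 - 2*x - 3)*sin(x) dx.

Use integration by parts with u = x**2 - 2*x - 3, dv = sin(x) dx, so v = -cos(x).
Apply parts 2 times (tabular method): alternate signs, differentiate u down to 0, integrate dv up.

-x**2*cos(x) + 2*x*sin(x) + 2*x*cos(x) - 2*sin(x) + 5*cos(x) + C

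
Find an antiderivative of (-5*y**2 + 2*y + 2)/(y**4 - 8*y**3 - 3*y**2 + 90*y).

Factor the denominator: y*(y - 6)*(y - 5)*(y + 3).
Partial-fraction decomposition: 49/(216*(y + 3)) + 113/(40*(y - 5)) - 83/(27*(y - 6)) + 1/(45*y).
Integrate each term: A/(y−a) contributes A·log|y−a|.

log(y)/45 - 83*log(y - 6)/27 + 113*log(y - 5)/40 + 49*log(y + 3)/216 + C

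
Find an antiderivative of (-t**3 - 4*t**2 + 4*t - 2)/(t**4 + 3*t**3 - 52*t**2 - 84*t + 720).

-207*log(t - 5)/121 + 57*log(t - 4)/50 - 2597*log(t + 6)/6050 - 23/(55*t + 330) + C

Factor the denominator: (t - 5)*(t - 4)*(t + 6)**2.
Partial-fraction decomposition: -2597/(6050*(t + 6)) + 23/(55*(t + 6)**2) + 57/(50*(t - 4)) - 207/(121*(t - 5)).
Integrate each term; A/(t−a) gives A·log|t−a|; A/(t−a)² gives −A/(t−a).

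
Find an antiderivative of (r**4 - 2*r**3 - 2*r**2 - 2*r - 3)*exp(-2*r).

Use integration by parts with u = r**4 - 2*r**3 - 2*r**2 - 2*r - 3, dv = exp(-2*r) dr, so v = -exp(-2*r)/2.
Apply parts 4 times (tabular method): alternate signs, differentiate u down to 0, integrate dv up.

(-r**4 + 2*r**2 + 4*r + 5)*exp(-2*r)/2 + C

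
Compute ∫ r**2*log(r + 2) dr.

Use integration by parts with u = log(r + 2), dv = r**2 dr.
Then du = 1/(r + 2) dr and v = r**3/3.

r**3*log(r + 2)/3 - r**3/9 + r**2/3 - 4*r/3 + 8*log(r + 2)/3 + C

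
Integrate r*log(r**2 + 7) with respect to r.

Let u = r**2 + 7, so du = (2*r) dr.
The integral becomes (1/2)·∫ log(u) du; integrate by parts with u′=log(u), dv′=du.

r**2*log(r**2 + 7)/2 - r**2/2 + 7*log(r**2 + 7)/2 + C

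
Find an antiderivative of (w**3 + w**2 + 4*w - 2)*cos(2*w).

w**3*sin(2*w)/2 + w**2*sin(2*w)/2 + 3*w**2*cos(2*w)/4 + 5*w*sin(2*w)/4 + w*cos(2*w)/2 - 5*sin(2*w)/4 + 5*cos(2*w)/8 + C

Use integration by parts with u = w**3 + w**2 + 4*w - 2, dv = cos(2*w) dw, so v = sin(2*w)/2.
Apply parts 3 times (tabular method): alternate signs, differentiate u down to 0, integrate dv up.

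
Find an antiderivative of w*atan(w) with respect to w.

w**2*atan(w)/2 - w/2 + atan(w)/2 + C

Use integration by parts with u = arctan(w), dv = w dw.
Then du = 1/(w**2 + 1) dw.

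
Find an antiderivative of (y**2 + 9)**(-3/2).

Substitute y = 3·tan(θ), so dy = 3·sec(θ)^2 dθ and the radical becomes sqrt(y**2 + 9) = 3·sec(θ) by the Pythagorean identity.
Integrate the resulting trig expression in θ, then back-substitute tan(θ) = y/3, sec(θ) = sqrt(y**2 + 9)/3 (absorbing any constant into C).

y/(9*sqrt(y**2 + 9)) + C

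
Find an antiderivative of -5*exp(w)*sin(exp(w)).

5*cos(exp(w)) + C

Let u = exp(w), so du = (exp(w)) dw.
Rewriting, the integral becomes -5·∫ sin(u) du = -5·-cos(u).
Substituting back, u = exp(w).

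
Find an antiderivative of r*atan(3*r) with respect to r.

Use integration by parts with u = arctan(3*r), dv = r dr.
Then du = 3/(9*r**2 + 1) dr.

r**2*atan(3*r)/2 - r/6 + atan(3*r)/18 + C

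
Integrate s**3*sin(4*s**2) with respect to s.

Let u = s², du = 2s ds; rewrite as (1/2)∫ u^1·sin(4u) du.
Now integrate by parts 1 time.

-s**2*cos(4*s**2)/8 + sin(4*s**2)/32 + C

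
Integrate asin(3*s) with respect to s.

s*asin(3*s) + sqrt(-9*s**2 + 1)/3 + C

Use integration by parts with u = arcsin(3*s), dv = ds.
Then du = 3/sqrt(-9*s**2 + 1) ds.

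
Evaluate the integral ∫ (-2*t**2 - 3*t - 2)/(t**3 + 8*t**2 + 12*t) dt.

Factor the denominator: t*(t + 2)*(t + 6).
Partial-fraction decomposition: -7/(3*(t + 6)) + 1/(2*(t + 2)) - 1/(6*t).
Integrate each term: A/(t−a) contributes A·log|t−a|.

-log(t)/6 + log(t + 2)/2 - 7*log(t + 6)/3 + C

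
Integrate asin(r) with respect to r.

r*asin(r) + sqrt(-r**2 + 1) + C

Use integration by parts with u = arcsin(r), dv = dr.
Then du = 1/sqrt(-r**2 + 1) dr.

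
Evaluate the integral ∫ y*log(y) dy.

Use integration by parts with u = log(y), dv = y dy.
Then du = 1/y dy and v = y**2/2.

y**2*log(y)/2 - y**2/4 + C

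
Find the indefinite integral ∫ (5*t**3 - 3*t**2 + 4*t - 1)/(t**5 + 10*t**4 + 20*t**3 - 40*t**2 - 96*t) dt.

Factor the denominator: t*(t - 2)*(t + 2)*(t + 4)*(t + 6).
Partial-fraction decomposition: -1213/(384*(t + 6)) + 385/(96*(t + 4)) - 61/(64*(t + 2)) + 35/(384*(t - 2)) + 1/(96*t).
Integrate each term: A/(t−a) contributes A·log|t−a|.

log(t)/96 + 35*log(t - 2)/384 - 61*log(t + 2)/64 + 385*log(t + 4)/96 - 1213*log(t + 6)/384 + C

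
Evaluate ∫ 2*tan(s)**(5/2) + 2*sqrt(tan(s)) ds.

4*tan(s)**(3/2)/3 + C

Let u = tan(s), so du = (tan(s)**2 + 1) ds.
Rewriting, the integral becomes 2·∫ √u du = 2·(2/3)u^(3/2).
Substituting back, u = tan(s).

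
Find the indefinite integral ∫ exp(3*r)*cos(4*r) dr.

Let I denote the integral. Integrate by parts with u = cos(4*r), dv = exp(3*r) dr, so v = exp(3*r)/3: I = exp(3*r)*cos(4*r)/3 + (4/3)·∫ exp(3*r)*sin(4*r) dr.
Apply parts again with u = sin(4*r), dv = exp(3*r) dr: ∫ exp(3*r)*sin(4*r) dr = exp(3*r)*sin(4*r)/3 − (4/3)·I. Substituting back brings back I: I = 4*exp(3*r)*sin(4*r)/9 + exp(3*r)*cos(4*r)/3 − (16/9)·I.
Solving for I: (1 + 16/9)·I equals the remaining terms, so I = (9/25)·(4*exp(3*r)*sin(4*r)/9 + exp(3*r)*cos(4*r)/3).

4*exp(3*r)*sin(4*r)/25 + 3*exp(3*r)*cos(4*r)/25 + C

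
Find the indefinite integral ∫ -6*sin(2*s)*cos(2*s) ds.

Let u = cos(2*s), so du = (-2*sin(2*s)) ds.
Rewriting, the integral becomes 3·∫ u^1 du = 3·u^2/2.
Substituting back, u = cos(2*s).

3*cos(2*s)**2/2 + C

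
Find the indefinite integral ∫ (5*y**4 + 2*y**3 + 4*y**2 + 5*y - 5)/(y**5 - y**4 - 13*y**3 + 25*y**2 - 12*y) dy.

5*log(y)/12 + 505*log(y - 3)/84 - 313*log(y - 1)/100 + 1191*log(y + 4)/700 + 11/(10*y - 10) + C

Factor the denominator: y*(y - 3)*(y - 1)**2*(y + 4).
Partial-fraction decomposition: 1191/(700*(y + 4)) - 313/(100*(y - 1)) - 11/(10*(y - 1)**2) + 505/(84*(y - 3)) + 5/(12*y).
Integrate each term; A/(y−a) gives A·log|y−a|; A/(y−a)² gives −A/(y−a).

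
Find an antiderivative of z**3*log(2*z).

z**4*(log(z) + log(2))/4 - z**4/16 + C

Use integration by parts with u = log(2*z), dv = z**3 dz.
Then du = 1/z dz and v = z**4/4.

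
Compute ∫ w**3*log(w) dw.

Use integration by parts with u = log(w), dv = w**3 dw.
Then du = 1/w dw and v = w**4/4.

w**4*log(w)/4 - w**4/16 + C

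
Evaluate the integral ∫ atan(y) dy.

Use integration by parts with u = arctan(y), dv = dy.
Then du = 1/(y**2 + 1) dy.

y*atan(y) - log(y**2 + 1)/2 + C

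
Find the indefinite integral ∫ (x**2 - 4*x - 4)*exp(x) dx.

(x**2 - 6*x + 2)*exp(x) + C

Use integration by parts with u = x**2 - 4*x - 4, dv = exp(x) dx, so v = exp(x).
Apply parts 2 times (tabular method): alternate signs, differentiate u down to 0, integrate dv up.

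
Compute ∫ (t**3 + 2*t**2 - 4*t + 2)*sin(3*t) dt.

-t**3*cos(3*t)/3 + t**2*sin(3*t)/3 - 2*t**2*cos(3*t)/3 + 4*t*sin(3*t)/9 + 14*t*cos(3*t)/9 - 14*sin(3*t)/27 - 14*cos(3*t)/27 + C

Use integration by parts with u = t**3 + 2*t**2 - 4*t + 2, dv = sin(3*t) dt, so v = -cos(3*t)/3.
Apply parts 3 times (tabular method): alternate signs, differentiate u down to 0, integrate dv up.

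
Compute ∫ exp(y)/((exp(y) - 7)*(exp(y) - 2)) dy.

Let u = e^y, du = e^y dy.
The integral becomes ∫ du/((u-7)(u-2)); decompose into partial fractions.

log(exp(y) - 7)/5 - log(exp(y) - 2)/5 + C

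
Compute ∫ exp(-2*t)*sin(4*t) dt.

Let I denote the integral. Integrate by parts with u = sin(4*t), dv = exp(-2*t) dt, so v = -exp(-2*t)/2: I = -exp(-2*t)*sin(4*t)/2 + 2·∫ exp(-2*t)*cos(4*t) dt.
Apply parts again with u = cos(4*t), dv = exp(-2*t) dt: ∫ exp(-2*t)*cos(4*t) dt = -exp(-2*t)*cos(4*t)/2 − 2·I. Substituting back brings back I: I = -exp(-2*t)*sin(4*t)/2 - exp(-2*t)*cos(4*t) − 4·I.
Solving for I: (1 + 4)·I equals the remaining terms, so I = (1/5)·(-exp(-2*t)*sin(4*t)/2 - exp(-2*t)*cos(4*t)).

-exp(-2*t)*sin(4*t)/10 - exp(-2*t)*cos(4*t)/5 + C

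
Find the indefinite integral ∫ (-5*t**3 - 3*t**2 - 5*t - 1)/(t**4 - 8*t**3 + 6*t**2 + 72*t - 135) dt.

-363*log(t - 5)/16 + 163*log(t - 3)/9 - 61*log(t + 3)/144 - 89/(6*t - 18) + C

Factor the denominator: (t - 5)*(t - 3)**2*(t + 3).
Partial-fraction decomposition: -61/(144*(t + 3)) + 163/(9*(t - 3)) + 89/(6*(t - 3)**2) - 363/(16*(t - 5)).
Integrate each term; A/(t−a) gives A·log|t−a|; A/(t−a)² gives −A/(t−a).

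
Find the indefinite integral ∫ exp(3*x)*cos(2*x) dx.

2*exp(3*x)*sin(2*x)/13 + 3*exp(3*x)*cos(2*x)/13 + C

Let I denote the integral. Integrate by parts with u = cos(2*x), dv = exp(3*x) dx, so v = exp(3*x)/3: I = exp(3*x)*cos(2*x)/3 + (2/3)·∫ exp(3*x)*sin(2*x) dx.
Apply parts again with u = sin(2*x), dv = exp(3*x) dx: ∫ exp(3*x)*sin(2*x) dx = exp(3*x)*sin(2*x)/3 − (2/3)·I. Substituting back brings back I: I = 2*exp(3*x)*sin(2*x)/9 + exp(3*x)*cos(2*x)/3 − (4/9)·I.
Solving for I: (1 + 4/9)·I equals the remaining terms, so I = (9/13)·(2*exp(3*x)*sin(2*x)/9 + exp(3*x)*cos(2*x)/3).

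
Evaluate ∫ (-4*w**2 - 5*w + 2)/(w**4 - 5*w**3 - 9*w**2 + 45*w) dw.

2*log(w)/45 - 123*log(w - 5)/80 + 49*log(w - 3)/36 + 19*log(w + 3)/144 + C

Factor the denominator: w*(w - 5)*(w - 3)*(w + 3).
Partial-fraction decomposition: 19/(144*(w + 3)) + 49/(36*(w - 3)) - 123/(80*(w - 5)) + 2/(45*w).
Integrate each term: A/(w−a) contributes A·log|w−a|.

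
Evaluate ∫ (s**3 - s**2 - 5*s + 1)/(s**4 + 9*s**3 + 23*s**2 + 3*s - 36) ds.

Factor the denominator: (s - 1)*(s + 3)**2*(s + 4).
Partial-fraction decomposition: 59/(5*(s + 4)) - 43/(4*(s + 3)) + 5/(s + 3)**2 - 1/(20*(s - 1)).
Integrate each term; A/(s−a) gives A·log|s−a|; A/(s−a)² gives −A/(s−a).

-log(s - 1)/20 - 43*log(s + 3)/4 + 59*log(s + 4)/5 - 5/(s + 3) + C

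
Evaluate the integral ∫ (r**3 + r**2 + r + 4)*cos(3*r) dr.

r**3*sin(3*r)/3 + r**2*sin(3*r)/3 + r**2*cos(3*r)/3 + r*sin(3*r)/9 + 2*r*cos(3*r)/9 + 34*sin(3*r)/27 + cos(3*r)/27 + C

Use integration by parts with u = r**3 + r**2 + r + 4, dv = cos(3*r) dr, so v = sin(3*r)/3.
Apply parts 3 times (tabular method): alternate signs, differentiate u down to 0, integrate dv up.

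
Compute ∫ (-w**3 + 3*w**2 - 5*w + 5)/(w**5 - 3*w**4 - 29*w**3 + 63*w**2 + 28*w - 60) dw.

-19*log(w - 6)/220 + log(w - 2)/84 + log(w - 1)/30 - log(w + 1)/12 + 115*log(w + 5)/924 + C

Factor the denominator: (w - 6)*(w - 2)*(w - 1)*(w + 1)*(w + 5).
Partial-fraction decomposition: 115/(924*(w + 5)) - 1/(12*(w + 1)) + 1/(30*(w - 1)) + 1/(84*(w - 2)) - 19/(220*(w - 6)).
Integrate each term: A/(w−a) contributes A·log|w−a|.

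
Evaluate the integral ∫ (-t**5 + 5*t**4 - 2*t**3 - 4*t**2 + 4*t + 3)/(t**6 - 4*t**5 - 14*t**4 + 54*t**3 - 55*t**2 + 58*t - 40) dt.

-109*log(t - 5)/936 - 3*log(t - 2)/10 + log(t - 1)/8 - 157*log(t + 4)/306 - 108*log(t**2 + 1)/1105 + 11*atan(t)/2210 + C

Factor the denominator: (t - 5)*(t - 2)*(t - 1)*(t + 4)*(t**2 + 1).
Partial-fraction decomposition: -(432*t - 11)/(2210*(t**2 + 1)) - 157/(306*(t + 4)) + 1/(8*(t - 1)) - 3/(10*(t - 2)) - 109/(936*(t - 5)).
Integrate each term; A/(t−a) gives A·log|t−a|; the (Bt+D)/(t²+p²) term gives a log and an atan.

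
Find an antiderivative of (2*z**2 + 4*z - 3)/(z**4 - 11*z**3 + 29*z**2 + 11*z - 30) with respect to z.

Factor the denominator: (z - 6)*(z - 5)*(z - 1)*(z + 1).
Partial-fraction decomposition: 5/(84*(z + 1)) + 3/(40*(z - 1)) - 67/(24*(z - 5)) + 93/(35*(z - 6)).
Integrate each term: A/(z−a) contributes A·log|z−a|.

93*log(z - 6)/35 - 67*log(z - 5)/24 + 3*log(z - 1)/40 + 5*log(z + 1)/84 + C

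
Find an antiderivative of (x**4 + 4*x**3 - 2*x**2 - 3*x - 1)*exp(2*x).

Use integration by parts with u = x**4 + 4*x**3 - 2*x**2 - 3*x - 1, dv = exp(2*x) dx, so v = exp(2*x)/2.
Apply parts 4 times (tabular method): alternate signs, differentiate u down to 0, integrate dv up.

(x**4 + 2*x**3 - 5*x**2 + 2*x - 2)*exp(2*x)/2 + C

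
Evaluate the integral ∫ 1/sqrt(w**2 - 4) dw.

Substitute w = 2·sec(θ), so dw = 2·sec(θ)*tan(θ) dθ and the radical becomes sqrt(w**2 - 4) = 2·tan(θ) by the Pythagorean identity.
Integrate the resulting trig expression in θ, then back-substitute sec(θ) = w/2, tan(θ) = sqrt(w**2 - 4)/2 (absorbing any constant into C).

log(w + sqrt(w**2 - 4)) + C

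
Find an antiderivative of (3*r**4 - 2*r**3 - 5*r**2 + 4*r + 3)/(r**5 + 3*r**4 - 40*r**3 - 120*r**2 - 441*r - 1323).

6303*log(r - 7)/8120 - 27*log(r + 3)/80 + 7619*log(r + 7)/3248 + 25*log(r**2 + 9)/232 - 119*atan(r/3)/348 + C

Factor the denominator: (r - 7)*(r + 3)*(r + 7)*(r**2 + 9).
Partial-fraction decomposition: (25*r - 119)/(116*(r**2 + 9)) + 7619/(3248*(r + 7)) - 27/(80*(r + 3)) + 6303/(8120*(r - 7)).
Integrate each term; A/(r−a) gives A·log|r−a|; the (Br+D)/(r²+p²) term gives a log and an atan.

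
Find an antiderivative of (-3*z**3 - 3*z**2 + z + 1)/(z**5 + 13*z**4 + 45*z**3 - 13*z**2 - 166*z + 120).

-628*log(z - 1)/11025 + 141*log(z + 4)/50 - 74*log(z + 5)/9 + 535*log(z + 6)/98 + 2/(105*z - 105) + C

Factor the denominator: (z - 1)**2*(z + 4)*(z + 5)*(z + 6).
Partial-fraction decomposition: 535/(98*(z + 6)) - 74/(9*(z + 5)) + 141/(50*(z + 4)) - 628/(11025*(z - 1)) - 2/(105*(z - 1)**2).
Integrate each term; A/(z−a) gives A·log|z−a|; A/(z−a)² gives −A/(z−a).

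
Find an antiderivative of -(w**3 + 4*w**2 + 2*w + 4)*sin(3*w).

Use integration by parts with u = w**3 + 4*w**2 + 2*w + 4, dv = -sin(3*w) dw, so v = cos(3*w)/3.
Apply parts 3 times (tabular method): alternate signs, differentiate u down to 0, integrate dv up.

w**3*cos(3*w)/3 - w**2*sin(3*w)/3 + 4*w**2*cos(3*w)/3 - 8*w*sin(3*w)/9 + 4*w*cos(3*w)/9 - 4*sin(3*w)/27 + 28*cos(3*w)/27 + C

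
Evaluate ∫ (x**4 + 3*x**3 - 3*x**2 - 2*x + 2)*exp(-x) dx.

Use integration by parts with u = x**4 + 3*x**3 - 3*x**2 - 2*x + 2, dv = exp(-x) dx, so v = -exp(-x).
Apply parts 4 times (tabular method): alternate signs, differentiate u down to 0, integrate dv up.

(-x**4 - 7*x**3 - 18*x**2 - 34*x - 36)*exp(-x) + C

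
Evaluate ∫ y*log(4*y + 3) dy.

Use integration by parts with u = log(4*y + 3), dv = y dy.
Then du = 4/(4*y + 3) dy and v = y**2/2.

y**2*log(4*y + 3)/2 - y**2/4 + 3*y/8 - 9*log(4*y + 3)/32 + C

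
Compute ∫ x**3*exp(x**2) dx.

Let u = x², du = 2x dx; rewrite as (1/2)∫ u^1·exp(1u) du.
Now integrate by parts 1 time.

(x**2 - 1)*exp(x**2)/2 + C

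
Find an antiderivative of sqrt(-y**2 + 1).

y*sqrt(-y**2 + 1)/2 + asin(y)/2 + C

Substitute y = sin(θ), so dy = cos(θ) dθ and the radical becomes sqrt(-y**2 + 1) = cos(θ) by the Pythagorean identity.
Integrate the resulting trig expression in θ, then back-substitute θ = asin(y), sin(θ) = y, cos(θ) = sqrt(-y**2 + 1) (absorbing any constant into C).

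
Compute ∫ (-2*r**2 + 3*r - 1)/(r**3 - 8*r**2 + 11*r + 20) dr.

-6*log(r - 5) + 21*log(r - 4)/5 - log(r + 1)/5 + C

Factor the denominator: (r - 5)*(r - 4)*(r + 1).
Partial-fraction decomposition: -1/(5*(r + 1)) + 21/(5*(r - 4)) - 6/(r - 5).
Integrate each term: A/(r−a) contributes A·log|r−a|.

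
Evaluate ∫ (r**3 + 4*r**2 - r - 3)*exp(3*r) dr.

Use integration by parts with u = r**3 + 4*r**2 - r - 3, dv = exp(3*r) dr, so v = exp(3*r)/3.
Apply parts 3 times (tabular method): alternate signs, differentiate u down to 0, integrate dv up.

(r**3 + 3*r**2 - 3*r - 2)*exp(3*r)/3 + C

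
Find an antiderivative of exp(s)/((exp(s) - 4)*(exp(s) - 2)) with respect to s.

log(exp(s) - 4)/2 - log(exp(s) - 2)/2 + C

Let u = e^s, du = e^s ds.
The integral becomes ∫ du/((u-2)(u-4)); decompose into partial fractions.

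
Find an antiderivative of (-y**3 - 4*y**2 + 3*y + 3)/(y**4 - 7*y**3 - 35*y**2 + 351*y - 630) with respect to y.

Factor the denominator: (y - 6)*(y - 5)*(y - 3)*(y + 7).
Partial-fraction decomposition: -43/(520*(y + 7)) - 17/(20*(y - 3)) + 69/(8*(y - 5)) - 113/(13*(y - 6)).
Integrate each term: A/(y−a) contributes A·log|y−a|.

-113*log(y - 6)/13 + 69*log(y - 5)/8 - 17*log(y - 3)/20 - 43*log(y + 7)/520 + C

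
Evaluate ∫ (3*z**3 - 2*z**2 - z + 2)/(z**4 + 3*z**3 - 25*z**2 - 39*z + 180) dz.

Factor the denominator: (z - 3)**2*(z + 4)*(z + 5).
Partial-fraction decomposition: 209/(32*(z + 5)) - 218/(49*(z + 4)) + 1439/(1568*(z - 3)) + 31/(28*(z - 3)**2).
Integrate each term; A/(z−a) gives A·log|z−a|; A/(z−a)² gives −A/(z−a).

1439*log(z - 3)/1568 - 218*log(z + 4)/49 + 209*log(z + 5)/32 - 31/(28*z - 84) + C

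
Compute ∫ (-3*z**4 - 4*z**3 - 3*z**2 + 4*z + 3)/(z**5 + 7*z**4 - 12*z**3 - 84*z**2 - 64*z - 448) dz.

Factor the denominator: (z - 4)*(z + 4)*(z + 7)*(z**2 + 4).
Partial-fraction decomposition: -(173*z - 151)/(1060*(z**2 + 4)) - 2001/(583*(z + 7)) + 191/(160*(z + 4)) - 1053/(1760*(z - 4)).
Integrate each term; A/(z−a) gives A·log|z−a|; the (Bz+D)/(z²+p²) term gives a log and an atan.

-1053*log(z - 4)/1760 + 191*log(z + 4)/160 - 2001*log(z + 7)/583 - 173*log(z**2 + 4)/2120 + 151*atan(z/2)/2120 + C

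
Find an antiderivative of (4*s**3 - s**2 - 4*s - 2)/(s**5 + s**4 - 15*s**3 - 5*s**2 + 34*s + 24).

85*log(s - 3)/112 - log(s - 2)/3 + 37*log(s + 1)/144 - 43*log(s + 4)/63 + 1/(12*s + 12) + C

Factor the denominator: (s - 3)*(s - 2)*(s + 1)**2*(s + 4).
Partial-fraction decomposition: -43/(63*(s + 4)) + 37/(144*(s + 1)) - 1/(12*(s + 1)**2) - 1/(3*(s - 2)) + 85/(112*(s - 3)).
Integrate each term; A/(s−a) gives A·log|s−a|; A/(s−a)² gives −A/(s−a).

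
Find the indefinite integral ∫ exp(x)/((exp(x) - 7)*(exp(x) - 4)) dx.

Let u = e^x, du = e^x dx.
The integral becomes ∫ du/((u-4)(u-7)); decompose into partial fractions.

log(exp(x) - 7)/3 - log(exp(x) - 4)/3 + C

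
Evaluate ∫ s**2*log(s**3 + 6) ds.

Let u = s**3 + 6, so du = (3*s**2) ds.
The integral becomes (1/3)·∫ log(u) du; integrate by parts with u′=log(u), dv′=du.

s**3*log(s**3 + 6)/3 - s**3/3 + 2*log(s**3 + 6) + C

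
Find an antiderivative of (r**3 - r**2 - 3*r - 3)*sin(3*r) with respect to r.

Use integration by parts with u = r**3 - r**2 - 3*r - 3, dv = sin(3*r) dr, so v = -cos(3*r)/3.
Apply parts 3 times (tabular method): alternate signs, differentiate u down to 0, integrate dv up.

-r**3*cos(3*r)/3 + r**2*sin(3*r)/3 + r**2*cos(3*r)/3 - 2*r*sin(3*r)/9 + 11*r*cos(3*r)/9 - 11*sin(3*r)/27 + 25*cos(3*r)/27 + C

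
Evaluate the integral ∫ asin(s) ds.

Use integration by parts with u = arcsin(s), dv = ds.
Then du = 1/sqrt(-s**2 + 1) ds.

s*asin(s) + sqrt(-s**2 + 1) + C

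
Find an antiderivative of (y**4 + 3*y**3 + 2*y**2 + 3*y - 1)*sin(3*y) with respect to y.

Use integration by parts with u = y**4 + 3*y**3 + 2*y**2 + 3*y - 1, dv = sin(3*y) dy, so v = -cos(3*y)/3.
Apply parts 4 times (tabular method): alternate signs, differentiate u down to 0, integrate dv up.

-y**4*cos(3*y)/3 + 4*y**3*sin(3*y)/9 - y**3*cos(3*y) + y**2*sin(3*y) - 2*y**2*cos(3*y)/9 + 4*y*sin(3*y)/27 - y*cos(3*y)/3 + sin(3*y)/9 + 31*cos(3*y)/81 + C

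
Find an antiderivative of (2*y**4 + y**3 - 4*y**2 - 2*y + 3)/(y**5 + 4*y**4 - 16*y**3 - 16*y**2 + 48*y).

log(y)/16 + 303*log(y - 2)/512 - 15*log(y + 2)/128 + 749*log(y + 6)/512 - 23/(64*y - 128) + C

Factor the denominator: y*(y - 2)**2*(y + 2)*(y + 6).
Partial-fraction decomposition: 749/(512*(y + 6)) - 15/(128*(y + 2)) + 303/(512*(y - 2)) + 23/(64*(y - 2)**2) + 1/(16*y).
Integrate each term; A/(y−a) gives A·log|y−a|; A/(y−a)² gives −A/(y−a).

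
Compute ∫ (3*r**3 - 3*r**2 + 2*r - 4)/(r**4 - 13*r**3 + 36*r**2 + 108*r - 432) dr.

-202*log(r - 6)/81 + 37*log(r - 4)/7 + 118*log(r + 3)/567 - 274/(9*r - 54) + C

Factor the denominator: (r - 6)**2*(r - 4)*(r + 3).
Partial-fraction decomposition: 118/(567*(r + 3)) + 37/(7*(r - 4)) - 202/(81*(r - 6)) + 274/(9*(r - 6)**2).
Integrate each term; A/(r−a) gives A·log|r−a|; A/(r−a)² gives −A/(r−a).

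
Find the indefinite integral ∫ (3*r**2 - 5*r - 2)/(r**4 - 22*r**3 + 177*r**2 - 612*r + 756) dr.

Factor the denominator: (r - 7)*(r - 6)**2*(r - 3).
Partial-fraction decomposition: -5/(18*(r - 3)) - 245/(9*(r - 6)) - 76/(3*(r - 6)**2) + 55/(2*(r - 7)).
Integrate each term; A/(r−a) gives A·log|r−a|; A/(r−a)² gives −A/(r−a).

55*log(r - 7)/2 - 245*log(r - 6)/9 - 5*log(r - 3)/18 + 76/(3*r - 18) + C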